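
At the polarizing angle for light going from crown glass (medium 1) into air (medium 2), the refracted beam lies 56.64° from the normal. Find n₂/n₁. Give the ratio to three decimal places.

n₂/n₁ ≈ 0.658

θ_B + θ_t = 90°, so θ_B = 90° − 56.64° = 33.36°.
Then n₂/n₁ = tan θ_B = tan 33.36° = 0.658.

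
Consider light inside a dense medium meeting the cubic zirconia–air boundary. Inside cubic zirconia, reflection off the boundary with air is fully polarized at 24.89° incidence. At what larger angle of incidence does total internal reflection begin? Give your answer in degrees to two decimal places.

θ_c ≈ 27.64°

n₂/n₁ = tan 24.89° = 0.4640; the critical angle satisfies sin θ_c = n₂/n₁.
θ_c = arcsin(0.4640) = 27.64°.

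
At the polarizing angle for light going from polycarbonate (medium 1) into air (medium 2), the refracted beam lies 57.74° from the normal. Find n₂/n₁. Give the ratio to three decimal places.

n₂/n₁ ≈ 0.631

At Brewster incidence θ_B = 90° − θ_t = 90° − 57.74° = 32.26°.
tan θ_B = n₂/n₁, so n₂/n₁ = tan 32.26° = 0.631.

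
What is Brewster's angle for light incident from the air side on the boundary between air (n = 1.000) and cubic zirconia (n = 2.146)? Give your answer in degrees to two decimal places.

Here n₂/n₁ = 2.146/1.000 = 2.1460, and Brewster's law gives tan θ_B = n₂/n₁.
So θ_B = arctan 2.1460 = 65.02°.

θ_B ≈ 65.02°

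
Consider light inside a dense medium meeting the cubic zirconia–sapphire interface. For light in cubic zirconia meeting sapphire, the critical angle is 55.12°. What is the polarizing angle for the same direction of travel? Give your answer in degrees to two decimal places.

θ_B ≈ 39.36°

sin θ_c = n₂/n₁, so n₂/n₁ = sin 55.12° = 0.8204.
Brewster: tan θ_B = n₂/n₁ = 0.8204.
θ_B = arctan(0.8204) = 39.36°.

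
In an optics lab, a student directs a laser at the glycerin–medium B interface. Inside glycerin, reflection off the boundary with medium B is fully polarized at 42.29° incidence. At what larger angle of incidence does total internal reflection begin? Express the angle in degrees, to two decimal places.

θ_c ≈ 65.45°

n₂/n₁ = tan 42.29° = 0.9096; the critical angle satisfies sin θ_c = n₂/n₁.
θ_c = arcsin(0.9096) = 65.45°.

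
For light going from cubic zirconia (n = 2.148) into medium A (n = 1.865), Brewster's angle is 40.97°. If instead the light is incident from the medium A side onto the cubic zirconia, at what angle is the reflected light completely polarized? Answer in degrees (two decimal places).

Reversing the direction swaps n₁ and n₂, so tan θ_B' = 1/tan θ_B and θ_B' = 90° − θ_B.
Hence θ_B' = 90° − 40.97° = 49.03°.

θ_B' ≈ 49.03°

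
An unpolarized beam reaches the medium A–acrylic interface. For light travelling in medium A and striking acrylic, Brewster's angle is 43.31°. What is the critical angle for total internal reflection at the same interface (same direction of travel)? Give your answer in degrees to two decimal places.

From Brewster, n₂/n₁ = tan θ_B = tan 43.31° = 0.9427.
Then sin θ_c = n₂/n₁ = 0.9427, so θ_c = arcsin 0.9427 = 70.51°.

θ_c ≈ 70.51°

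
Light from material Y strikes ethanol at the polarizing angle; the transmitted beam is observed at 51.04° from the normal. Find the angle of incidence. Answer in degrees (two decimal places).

θ_B ≈ 38.96°

Since the reflected and refracted rays are at right angles at the polarizing angle, θ_B + θ_t = 90°.
θ_B = 90° − 51.04° = 38.96°.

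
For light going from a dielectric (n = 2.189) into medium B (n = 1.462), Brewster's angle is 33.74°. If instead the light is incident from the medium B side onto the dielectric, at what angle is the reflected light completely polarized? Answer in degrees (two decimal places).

θ_B' ≈ 56.26°

The two Brewster angles are complementary: θ_B' = 90° − θ_B = 90° − 33.74° = 56.26°.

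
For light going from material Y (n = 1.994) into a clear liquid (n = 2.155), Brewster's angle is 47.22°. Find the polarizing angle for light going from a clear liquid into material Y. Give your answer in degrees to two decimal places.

θ_B' ≈ 42.78°

Reversing the direction swaps n₁ and n₂, so tan θ_B' = 1/tan θ_B and θ_B' = 90° − θ_B.
Hence θ_B' = 90° − 47.22° = 42.78°.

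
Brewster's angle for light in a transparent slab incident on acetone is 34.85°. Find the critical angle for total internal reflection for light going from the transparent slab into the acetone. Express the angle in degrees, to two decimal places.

tan θ_B = n₂/n₁ = tan 34.85° = 0.6963.
Total internal reflection: sin θ_c = n₂/n₁ = 0.6963.
θ_c = arcsin(0.6963) = 44.13°.

θ_c ≈ 44.13°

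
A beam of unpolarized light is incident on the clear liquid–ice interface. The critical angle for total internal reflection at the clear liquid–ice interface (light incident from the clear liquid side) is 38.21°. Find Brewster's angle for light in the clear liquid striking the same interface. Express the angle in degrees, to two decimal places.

n₂/n₁ = sin θ_c = sin 38.21° = 0.6185.
tan θ_B equals the same ratio, so θ_B = arctan(0.6185) = 31.74°.

θ_B ≈ 31.74°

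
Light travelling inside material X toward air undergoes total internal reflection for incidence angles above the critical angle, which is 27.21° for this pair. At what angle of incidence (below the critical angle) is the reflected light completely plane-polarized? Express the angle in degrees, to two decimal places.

At the critical angle sin θ_c = n₂/n₁, giving n₂/n₁ = sin 27.21° = 0.4573.
Then tan θ_B = n₂/n₁ = 0.4573, so θ_B = arctan 0.4573 = 24.57°.

θ_B ≈ 24.57°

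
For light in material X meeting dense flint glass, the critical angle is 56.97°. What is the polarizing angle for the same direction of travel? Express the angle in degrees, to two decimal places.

sin θ_c = n₂/n₁, so n₂/n₁ = sin 56.97° = 0.8384.
Brewster: tan θ_B = n₂/n₁ = 0.8384.
θ_B = arctan(0.8384) = 39.98°.

θ_B ≈ 39.98°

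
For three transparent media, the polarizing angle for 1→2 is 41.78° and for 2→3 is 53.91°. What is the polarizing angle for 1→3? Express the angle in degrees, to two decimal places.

θ_B ≈ 50.79°

Each Brewster angle gives a ratio: n₂/n₁ = tan 41.78° = 0.8935, n₃/n₂ = tan 53.91° = 1.3718.
n₃/n₁ = 1.2257. Then tan θ_B(1→3) = n₃/n₁, so θ_B(1→3) = arctan(1.2257) = 50.79°.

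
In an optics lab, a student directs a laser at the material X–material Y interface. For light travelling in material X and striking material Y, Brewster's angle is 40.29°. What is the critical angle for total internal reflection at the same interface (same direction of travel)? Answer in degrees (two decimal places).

tan θ_B = n₂/n₁ = tan 40.29° = 0.8478.
Total internal reflection: sin θ_c = n₂/n₁ = 0.8478.
θ_c = arcsin(0.8478) = 57.97°.

θ_c ≈ 57.97°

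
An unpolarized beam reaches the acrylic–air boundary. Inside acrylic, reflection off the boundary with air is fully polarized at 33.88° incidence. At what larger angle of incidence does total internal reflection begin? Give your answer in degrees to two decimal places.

From Brewster, n₂/n₁ = tan θ_B = tan 33.88° = 0.6715.
Then sin θ_c = n₂/n₁ = 0.6715, so θ_c = arcsin 0.6715 = 42.18°.

θ_c ≈ 42.18°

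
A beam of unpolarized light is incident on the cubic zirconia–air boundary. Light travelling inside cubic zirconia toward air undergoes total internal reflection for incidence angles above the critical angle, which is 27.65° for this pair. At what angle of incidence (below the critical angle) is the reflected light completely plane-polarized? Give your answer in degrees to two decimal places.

θ_B ≈ 24.89°

n₂/n₁ = sin θ_c = sin 27.65° = 0.4641.
tan θ_B equals the same ratio, so θ_B = arctan(0.4641) = 24.89°.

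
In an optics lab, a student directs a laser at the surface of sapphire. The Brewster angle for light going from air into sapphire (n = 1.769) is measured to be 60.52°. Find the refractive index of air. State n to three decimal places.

n ≈ 1.000

Full polarization of the reflected beam means tan θ_B = n₂/n₁, where n₁ is the incident medium (air).
n₁ = n₂ / tan θ_B = 1.769 / tan 60.52° = 1.000.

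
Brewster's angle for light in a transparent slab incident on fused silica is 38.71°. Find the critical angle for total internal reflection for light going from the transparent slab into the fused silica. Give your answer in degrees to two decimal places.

n₂/n₁ = tan 38.71° = 0.8014; the critical angle satisfies sin θ_c = n₂/n₁.
θ_c = arcsin(0.8014) = 53.27°.

θ_c ≈ 53.27°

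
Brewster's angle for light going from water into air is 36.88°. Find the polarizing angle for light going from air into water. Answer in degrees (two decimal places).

θ_B' ≈ 53.12°

The two Brewster angles are complementary: θ_B' = 90° − θ_B = 90° − 36.88° = 53.12°.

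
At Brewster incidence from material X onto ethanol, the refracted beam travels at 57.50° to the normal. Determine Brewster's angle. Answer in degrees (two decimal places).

At Brewster's angle the reflected and refracted rays are perpendicular, so θ_B + θ_t = 90°.
So θ_B = 90° − θ_t = 90° − 57.50° = 32.50°.

θ_B ≈ 32.50°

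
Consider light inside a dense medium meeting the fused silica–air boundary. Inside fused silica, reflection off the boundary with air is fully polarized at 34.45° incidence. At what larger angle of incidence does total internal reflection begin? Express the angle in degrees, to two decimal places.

θ_c ≈ 43.31°

n₂/n₁ = tan 34.45° = 0.6860; the critical angle satisfies sin θ_c = n₂/n₁.
θ_c = arcsin(0.6860) = 43.31°.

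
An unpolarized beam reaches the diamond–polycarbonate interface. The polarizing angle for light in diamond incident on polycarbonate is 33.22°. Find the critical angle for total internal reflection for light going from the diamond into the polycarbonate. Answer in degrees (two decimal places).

θ_c ≈ 40.91°

From Brewster, n₂/n₁ = tan θ_B = tan 33.22° = 0.6549.
Then sin θ_c = n₂/n₁ = 0.6549, so θ_c = arcsin 0.6549 = 40.91°.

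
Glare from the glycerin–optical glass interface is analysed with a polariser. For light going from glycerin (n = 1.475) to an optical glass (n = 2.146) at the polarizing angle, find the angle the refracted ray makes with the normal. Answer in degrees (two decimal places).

θ_t ≈ 34.50°

First find Brewster's angle: tan θ_B = 2.146/1.475 = 1.4549, giving θ_B = 55.50°.
At Brewster's angle the reflected and refracted rays are perpendicular, so θ_t = 90° − θ_B = 90° − 55.50° = 34.50°.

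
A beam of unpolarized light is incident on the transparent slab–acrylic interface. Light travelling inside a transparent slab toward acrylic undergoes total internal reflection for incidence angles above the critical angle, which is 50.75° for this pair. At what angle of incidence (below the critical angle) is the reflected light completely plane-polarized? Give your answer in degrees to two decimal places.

θ_B ≈ 37.75°

n₂/n₁ = sin θ_c = sin 50.75° = 0.7744.
tan θ_B equals the same ratio, so θ_B = arctan(0.7744) = 37.75°.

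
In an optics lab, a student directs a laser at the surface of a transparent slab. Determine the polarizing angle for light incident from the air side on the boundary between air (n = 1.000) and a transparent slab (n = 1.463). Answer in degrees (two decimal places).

Brewster's condition: tan θ_B = n₂/n₁ = 1.463/1.000 = 1.4630.
θ_B = arctan(1.4630) = 55.65°.

θ_B ≈ 55.65°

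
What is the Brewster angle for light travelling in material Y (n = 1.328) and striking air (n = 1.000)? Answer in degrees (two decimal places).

θ_B ≈ 36.98°

Brewster's condition: tan θ_B = n₂/n₁ = 1.000/1.328 = 0.7530.
So θ_B = arctan 0.7530 = 36.98°.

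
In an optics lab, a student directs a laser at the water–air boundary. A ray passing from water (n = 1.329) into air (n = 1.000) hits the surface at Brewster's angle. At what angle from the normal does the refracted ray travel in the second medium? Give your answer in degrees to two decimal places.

θ_t ≈ 53.04°

θ_B = arctan(n₂/n₁) = arctan(1.000/1.329) = 36.96°.
The refracted ray is perpendicular to the reflected ray, so θ_t = 90° − θ_B = 53.04°.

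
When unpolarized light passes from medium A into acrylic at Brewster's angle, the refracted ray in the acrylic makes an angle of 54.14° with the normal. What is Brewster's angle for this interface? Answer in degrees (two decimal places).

At Brewster's angle the reflected and refracted rays are perpendicular, so θ_B + θ_t = 90°.
θ_B = 90° − 54.14° = 35.86°.

θ_B ≈ 35.86°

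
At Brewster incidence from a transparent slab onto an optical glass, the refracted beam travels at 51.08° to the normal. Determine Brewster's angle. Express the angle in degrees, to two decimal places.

At Brewster's angle the reflected and refracted rays are perpendicular, so θ_B + θ_t = 90°.
θ_B = 90° − 51.08° = 38.92°.

θ_B ≈ 38.92°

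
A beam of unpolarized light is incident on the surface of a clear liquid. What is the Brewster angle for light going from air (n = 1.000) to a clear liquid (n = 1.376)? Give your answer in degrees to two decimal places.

Here n₂/n₁ = 1.376/1.000 = 1.3760, and Brewster's law gives tan θ_B = n₂/n₁. Taking the arctangent, θ_B = 53.99°.

θ_B ≈ 53.99°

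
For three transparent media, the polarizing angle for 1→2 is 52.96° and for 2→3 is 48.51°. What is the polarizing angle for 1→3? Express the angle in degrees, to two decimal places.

θ_B ≈ 56.28°

tan θ_B(1→2) = n₂/n₁ = tan 52.96° = 1.3251.
tan θ_B(2→3) = n₃/n₂ = tan 48.51° = 1.1307.
So n₃/n₁ = (n₂/n₁)(n₃/n₂) = 1.3251 × 1.1307 = 1.4983.
θ_B(1→3) = arctan(1.4983) = 56.28°.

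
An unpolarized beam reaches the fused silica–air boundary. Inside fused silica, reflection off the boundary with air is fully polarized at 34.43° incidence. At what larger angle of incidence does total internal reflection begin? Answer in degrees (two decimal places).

θ_c ≈ 43.27°

From Brewster, n₂/n₁ = tan θ_B = tan 34.43° = 0.6855.
Then sin θ_c = n₂/n₁ = 0.6855, so θ_c = arcsin 0.6855 = 43.27°.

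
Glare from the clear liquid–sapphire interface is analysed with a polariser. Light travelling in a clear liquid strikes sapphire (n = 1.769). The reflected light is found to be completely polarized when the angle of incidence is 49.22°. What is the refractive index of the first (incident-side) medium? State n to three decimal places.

n ≈ 1.526

At the Brewster angle, tan θ_B = n₂/n₁ with n₁ on the incident side (a clear liquid) and n₂ on the transmitted side (sapphire).
n₁ = n₂ / tan θ_B = 1.769 / tan 49.22° = 1.526.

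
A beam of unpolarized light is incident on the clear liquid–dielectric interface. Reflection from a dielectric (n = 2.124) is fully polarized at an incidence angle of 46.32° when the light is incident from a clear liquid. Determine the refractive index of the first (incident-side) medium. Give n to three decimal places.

Full polarization of the reflected beam means tan θ_B = n₂/n₁, where n₁ is the incident medium (a clear liquid).
n₁ = n₂ / tan θ_B = 2.124 / tan 46.32° = 2.028.

n ≈ 2.028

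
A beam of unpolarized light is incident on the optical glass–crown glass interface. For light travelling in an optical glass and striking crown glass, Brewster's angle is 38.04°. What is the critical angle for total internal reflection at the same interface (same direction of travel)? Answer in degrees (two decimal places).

n₂/n₁ = tan 38.04° = 0.7824; the critical angle satisfies sin θ_c = n₂/n₁.
θ_c = arcsin(0.7824) = 51.48°.

θ_c ≈ 51.48°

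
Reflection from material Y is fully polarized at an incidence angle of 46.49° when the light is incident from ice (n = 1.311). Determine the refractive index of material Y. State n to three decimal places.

n ≈ 1.381

Brewster's law: tan θ_B = n₂/n₁ (light incident in ice, refracted into material Y).
n₂ = n₁ tan θ_B = 1.311 × tan 46.49° = 1.381.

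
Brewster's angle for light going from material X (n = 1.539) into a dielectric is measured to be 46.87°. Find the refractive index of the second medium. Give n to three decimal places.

n ≈ 1.643

Full polarization of the reflected beam means tan θ_B = n₂/n₁, where n₁ is the incident medium (material X).
n₂ = n₁ tan θ_B = 1.539 × tan 46.87° = 1.643.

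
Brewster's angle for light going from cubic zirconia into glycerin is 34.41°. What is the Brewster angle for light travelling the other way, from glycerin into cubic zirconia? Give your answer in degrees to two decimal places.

θ_B' ≈ 55.59°

The two Brewster angles are complementary: θ_B' = 90° − θ_B = 90° − 34.41° = 55.59°.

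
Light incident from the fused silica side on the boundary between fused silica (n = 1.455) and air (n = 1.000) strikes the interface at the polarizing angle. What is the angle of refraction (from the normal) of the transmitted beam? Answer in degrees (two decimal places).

First find Brewster's angle: tan θ_B = 1.000/1.455 = 0.6873, giving θ_B = 34.50°.
At Brewster's angle the reflected and refracted rays are perpendicular, so θ_t = 90° − θ_B = 90° − 34.50° = 55.50°.

θ_t ≈ 55.50°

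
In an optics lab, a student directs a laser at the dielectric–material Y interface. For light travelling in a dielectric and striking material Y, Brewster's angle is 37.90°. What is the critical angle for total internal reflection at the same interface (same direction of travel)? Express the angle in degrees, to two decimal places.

n₂/n₁ = tan 37.90° = 0.7785; the critical angle satisfies sin θ_c = n₂/n₁.
θ_c = arcsin(0.7785) = 51.12°.

θ_c ≈ 51.12°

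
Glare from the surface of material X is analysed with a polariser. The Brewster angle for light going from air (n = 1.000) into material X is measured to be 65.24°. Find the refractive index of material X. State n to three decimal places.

Brewster's law: tan θ_B = n₂/n₁ (light incident in air, refracted into material X).
n₂ = n₁ tan θ_B = 1.000 × tan 65.24° = 2.168.

n ≈ 2.168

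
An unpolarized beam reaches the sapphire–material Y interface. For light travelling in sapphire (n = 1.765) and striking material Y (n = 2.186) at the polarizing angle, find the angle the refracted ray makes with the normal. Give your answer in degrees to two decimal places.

First find Brewster's angle: tan θ_B = 2.186/1.765 = 1.2385, giving θ_B = 51.08°.
Since θ_B + θ_t = 90° at Brewster incidence, θ_t = 90° − 51.08° = 38.92°.

θ_t ≈ 38.92°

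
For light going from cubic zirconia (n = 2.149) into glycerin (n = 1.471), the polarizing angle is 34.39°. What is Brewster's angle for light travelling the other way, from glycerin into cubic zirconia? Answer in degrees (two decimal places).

θ_B' ≈ 55.61°

The two Brewster angles are complementary: θ_B' = 90° − θ_B = 90° − 34.39° = 55.61°.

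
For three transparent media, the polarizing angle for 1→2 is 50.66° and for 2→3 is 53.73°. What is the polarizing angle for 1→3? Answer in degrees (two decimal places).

θ_B ≈ 58.98°

Each Brewster angle gives a ratio: n₂/n₁ = tan 50.66° = 1.2200, n₃/n₂ = tan 53.73° = 1.3628.
n₃/n₁ = 1.6627. Then tan θ_B(1→3) = n₃/n₁, so θ_B(1→3) = arctan(1.6627) = 58.98°.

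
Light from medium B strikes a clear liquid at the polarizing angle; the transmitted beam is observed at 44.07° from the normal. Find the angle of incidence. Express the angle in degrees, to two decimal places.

Brewster's condition makes the reflected and refracted beams perpendicular: θ_B + θ_t = 90°.
So θ_B = 90° − θ_t = 90° − 44.07° = 45.93°.

θ_B ≈ 45.93°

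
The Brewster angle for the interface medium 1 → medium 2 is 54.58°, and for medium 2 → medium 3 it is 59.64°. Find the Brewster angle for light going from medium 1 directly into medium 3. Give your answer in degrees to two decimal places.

n₂/n₁ = tan 54.58° = 1.4061 and n₃/n₂ = tan 59.64° = 1.7072.
So n₃/n₁ = (n₂/n₁)(n₃/n₂) = 1.4061 × 1.7072 = 2.4005.
θ_B(1→3) = arctan(2.4005) = 67.38°.

θ_B ≈ 67.38°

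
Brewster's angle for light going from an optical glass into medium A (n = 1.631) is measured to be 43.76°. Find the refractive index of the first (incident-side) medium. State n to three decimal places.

n ≈ 1.703

At Brewster's angle, tan θ_B = n₂/n₁ with n₁ on the incident side (an optical glass) and n₂ on the transmitted side (medium A).
n₁ = n₂ / tan θ_B = 1.631 / tan 43.76° = 1.703.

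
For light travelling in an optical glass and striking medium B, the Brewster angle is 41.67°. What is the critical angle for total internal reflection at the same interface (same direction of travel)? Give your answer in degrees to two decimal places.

θ_c ≈ 62.88°

n₂/n₁ = tan 41.67° = 0.8900; the critical angle satisfies sin θ_c = n₂/n₁.
θ_c = arcsin(0.8900) = 62.88°.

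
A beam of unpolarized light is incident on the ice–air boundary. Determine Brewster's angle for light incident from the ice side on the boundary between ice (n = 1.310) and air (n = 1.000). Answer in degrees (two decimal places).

tan θ_B = n₂/n₁ = 1.000/1.310 = 0.7634.
So θ_B = arctan 0.7634 = 37.36°.

θ_B ≈ 37.36°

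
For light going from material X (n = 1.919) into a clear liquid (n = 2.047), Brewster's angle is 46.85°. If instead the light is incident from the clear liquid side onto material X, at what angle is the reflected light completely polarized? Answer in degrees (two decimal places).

θ_B' ≈ 43.15°

tan θ_B' = n₁/n₂ = 1/tan θ_B, so θ_B' = 90° − θ_B.
θ_B' = 90° − 46.85° = 43.15°.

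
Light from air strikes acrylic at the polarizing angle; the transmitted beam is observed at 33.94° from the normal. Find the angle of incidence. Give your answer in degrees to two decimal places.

θ_B ≈ 56.06°

Brewster's condition makes the reflected and refracted beams perpendicular: θ_B + θ_t = 90°.
So θ_B = 90° − θ_t = 90° − 33.94° = 56.06°.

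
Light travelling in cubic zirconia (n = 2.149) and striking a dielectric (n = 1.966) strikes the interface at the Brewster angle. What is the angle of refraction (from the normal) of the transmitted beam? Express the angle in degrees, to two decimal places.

θ_t ≈ 47.55°

tan θ_B = n₂/n₁ = 1.966/2.149 = 0.9148, so θ_B = 42.45°.
At Brewster's angle the reflected and refracted rays are perpendicular, so θ_t = 90° − θ_B = 90° − 42.45° = 47.55°.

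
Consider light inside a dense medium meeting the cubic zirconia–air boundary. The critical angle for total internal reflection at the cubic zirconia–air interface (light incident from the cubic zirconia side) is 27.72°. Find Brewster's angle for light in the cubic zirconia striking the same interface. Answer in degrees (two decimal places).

n₂/n₁ = sin θ_c = sin 27.72° = 0.4652.
tan θ_B equals the same ratio, so θ_B = arctan(0.4652) = 24.95°.

θ_B ≈ 24.95°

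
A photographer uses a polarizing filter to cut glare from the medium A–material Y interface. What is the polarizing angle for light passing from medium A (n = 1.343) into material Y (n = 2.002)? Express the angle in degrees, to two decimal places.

tan θ_B = n₂/n₁ = 2.002/1.343 = 1.4907.
So θ_B = arctan 1.4907 = 56.15°.

θ_B ≈ 56.15°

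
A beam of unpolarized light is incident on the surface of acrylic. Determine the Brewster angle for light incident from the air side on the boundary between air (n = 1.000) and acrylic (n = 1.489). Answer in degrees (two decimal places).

Brewster's condition: tan θ_B = n₂/n₁ = 1.489/1.000 = 1.4890.
So θ_B = arctan 1.4890 = 56.12°.

θ_B ≈ 56.12°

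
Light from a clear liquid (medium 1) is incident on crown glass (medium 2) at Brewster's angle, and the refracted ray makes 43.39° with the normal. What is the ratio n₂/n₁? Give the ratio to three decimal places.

n₂/n₁ ≈ 1.058

θ_B + θ_t = 90°, so θ_B = 90° − 43.39° = 46.61°.
Then n₂/n₁ = tan θ_B = tan 46.61° = 1.058.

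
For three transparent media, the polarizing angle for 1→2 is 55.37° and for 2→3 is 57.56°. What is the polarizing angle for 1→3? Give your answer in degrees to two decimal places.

tan θ_B(1→2) = n₂/n₁ = tan 55.37° = 1.4480.
tan θ_B(2→3) = n₃/n₂ = tan 57.56° = 1.5733.
n₃/n₁ = 2.2781. Then tan θ_B(1→3) = n₃/n₁, so θ_B(1→3) = arctan(2.2781) = 66.30°.

θ_B ≈ 66.30°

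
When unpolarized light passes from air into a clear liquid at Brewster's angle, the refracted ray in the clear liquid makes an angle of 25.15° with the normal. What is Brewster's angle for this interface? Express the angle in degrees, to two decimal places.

Since the reflected and refracted rays are at right angles at the polarizing angle, θ_B + θ_t = 90°.
So θ_B = 90° − θ_t = 90° − 25.15° = 64.85°.

θ_B ≈ 64.85°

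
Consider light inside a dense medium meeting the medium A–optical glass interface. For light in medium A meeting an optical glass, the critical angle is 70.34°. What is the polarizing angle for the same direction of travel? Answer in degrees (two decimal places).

At the critical angle sin θ_c = n₂/n₁, giving n₂/n₁ = sin 70.34° = 0.9417.
Then tan θ_B = n₂/n₁ = 0.9417, so θ_B = arctan 0.9417 = 43.28°.

θ_B ≈ 43.28°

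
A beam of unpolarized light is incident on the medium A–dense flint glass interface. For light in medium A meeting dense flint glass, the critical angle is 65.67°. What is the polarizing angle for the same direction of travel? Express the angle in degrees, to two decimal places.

sin θ_c = n₂/n₁, so n₂/n₁ = sin 65.67° = 0.9112.
Brewster: tan θ_B = n₂/n₁ = 0.9112.
θ_B = arctan(0.9112) = 42.34°.

θ_B ≈ 42.34°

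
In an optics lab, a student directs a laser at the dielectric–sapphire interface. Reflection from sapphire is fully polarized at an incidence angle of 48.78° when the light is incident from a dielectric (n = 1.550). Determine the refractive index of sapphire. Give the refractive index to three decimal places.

Brewster's law: tan θ_B = n₂/n₁ (light incident in a dielectric, refracted into sapphire).
n₂ = n₁ tan θ_B = 1.550 × tan 48.78° = 1.769.

n ≈ 1.769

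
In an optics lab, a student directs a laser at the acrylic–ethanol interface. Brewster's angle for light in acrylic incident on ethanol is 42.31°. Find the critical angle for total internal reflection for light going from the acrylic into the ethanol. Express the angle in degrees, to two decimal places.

θ_c ≈ 65.54°

n₂/n₁ = tan 42.31° = 0.9102; the critical angle satisfies sin θ_c = n₂/n₁.
θ_c = arcsin(0.9102) = 65.54°.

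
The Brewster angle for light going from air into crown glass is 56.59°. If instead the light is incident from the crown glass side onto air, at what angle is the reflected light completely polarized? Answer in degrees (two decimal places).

θ_B' ≈ 33.41°

The two Brewster angles are complementary: θ_B' = 90° − θ_B = 90° − 56.59° = 33.41°.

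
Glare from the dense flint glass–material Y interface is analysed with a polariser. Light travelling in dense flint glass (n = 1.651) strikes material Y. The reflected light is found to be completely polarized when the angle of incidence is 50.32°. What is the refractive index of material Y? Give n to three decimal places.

Full polarization of the reflected beam means tan θ_B = n₂/n₁, where n₁ is the incident medium (dense flint glass).
n₂ = n₁ tan θ_B = 1.651 × tan 50.32° = 1.990.

n ≈ 1.990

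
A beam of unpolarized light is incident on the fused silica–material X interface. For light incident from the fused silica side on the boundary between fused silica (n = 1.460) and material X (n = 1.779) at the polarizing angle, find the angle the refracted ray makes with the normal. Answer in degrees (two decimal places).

θ_t ≈ 39.38°

θ_B = arctan(n₂/n₁) = arctan(1.779/1.460) = 50.62°.
At Brewster's angle the reflected and refracted rays are perpendicular, so θ_t = 90° − θ_B = 90° − 50.62° = 39.38°.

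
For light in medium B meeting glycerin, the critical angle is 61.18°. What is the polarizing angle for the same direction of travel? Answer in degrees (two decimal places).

θ_B ≈ 41.22°

sin θ_c = n₂/n₁, so n₂/n₁ = sin 61.18° = 0.8761.
Brewster: tan θ_B = n₂/n₁ = 0.8761.
θ_B = arctan(0.8761) = 41.22°.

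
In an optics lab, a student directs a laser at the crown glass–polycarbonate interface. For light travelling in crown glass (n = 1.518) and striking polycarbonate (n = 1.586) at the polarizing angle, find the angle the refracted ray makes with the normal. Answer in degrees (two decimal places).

θ_t ≈ 43.75°

tan θ_B = n₂/n₁ = 1.586/1.518 = 1.0448, so θ_B = 46.25°.
At Brewster's angle the reflected and refracted rays are perpendicular, so θ_t = 90° − θ_B = 90° − 46.25° = 43.75°.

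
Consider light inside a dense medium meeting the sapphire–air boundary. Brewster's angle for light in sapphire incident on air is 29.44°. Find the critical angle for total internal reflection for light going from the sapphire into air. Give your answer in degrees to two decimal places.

n₂/n₁ = tan 29.44° = 0.5644; the critical angle satisfies sin θ_c = n₂/n₁.
θ_c = arcsin(0.5644) = 34.36°.

θ_c ≈ 34.36°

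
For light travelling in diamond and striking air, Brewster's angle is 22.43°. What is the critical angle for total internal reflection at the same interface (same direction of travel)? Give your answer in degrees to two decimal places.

θ_c ≈ 24.38°

From Brewster, n₂/n₁ = tan θ_B = tan 22.43° = 0.4128.
Then sin θ_c = n₂/n₁ = 0.4128, so θ_c = arcsin 0.4128 = 24.38°.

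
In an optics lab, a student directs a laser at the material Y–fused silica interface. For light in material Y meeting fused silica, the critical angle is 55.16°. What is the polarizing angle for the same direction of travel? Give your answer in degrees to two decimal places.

θ_B ≈ 39.38°

sin θ_c = n₂/n₁, so n₂/n₁ = sin 55.16° = 0.8208.
Brewster: tan θ_B = n₂/n₁ = 0.8208.
θ_B = arctan(0.8208) = 39.38°.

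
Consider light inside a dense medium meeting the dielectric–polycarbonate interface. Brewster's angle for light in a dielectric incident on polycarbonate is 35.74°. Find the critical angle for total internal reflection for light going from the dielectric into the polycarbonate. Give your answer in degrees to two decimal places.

tan θ_B = n₂/n₁ = tan 35.74° = 0.7196.
Total internal reflection: sin θ_c = n₂/n₁ = 0.7196.
θ_c = arcsin(0.7196) = 46.02°.

θ_c ≈ 46.02°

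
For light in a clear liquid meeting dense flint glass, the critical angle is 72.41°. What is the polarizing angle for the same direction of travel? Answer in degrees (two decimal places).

At the critical angle sin θ_c = n₂/n₁, giving n₂/n₁ = sin 72.41° = 0.9532.
Then tan θ_B = n₂/n₁ = 0.9532, so θ_B = arctan 0.9532 = 43.63°.

θ_B ≈ 43.63°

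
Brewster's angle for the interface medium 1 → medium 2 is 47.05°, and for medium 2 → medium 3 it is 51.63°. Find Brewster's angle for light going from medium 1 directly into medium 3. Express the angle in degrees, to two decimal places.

Each Brewster angle gives a ratio: n₂/n₁ = tan 47.05° = 1.0742, n₃/n₂ = tan 51.63° = 1.2630.
Multiplying, n₃/n₁ = 1.0742 × 1.2630 = 1.3568, and θ_B(1→3) = arctan 1.3568 = 53.61°.

θ_B ≈ 53.61°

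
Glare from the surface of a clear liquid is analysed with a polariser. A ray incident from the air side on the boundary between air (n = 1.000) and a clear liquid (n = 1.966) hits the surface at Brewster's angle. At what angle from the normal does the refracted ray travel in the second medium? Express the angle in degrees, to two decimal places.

tan θ_B = n₂/n₁ = 1.966/1.000 = 1.9660, so θ_B = 63.04°.
Since θ_B + θ_t = 90° at Brewster incidence, θ_t = 90° − 63.04° = 26.96°.

θ_t ≈ 26.96°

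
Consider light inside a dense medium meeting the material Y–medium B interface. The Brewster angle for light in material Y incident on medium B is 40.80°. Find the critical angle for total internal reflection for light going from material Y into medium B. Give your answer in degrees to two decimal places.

θ_c ≈ 59.68°

tan θ_B = n₂/n₁ = tan 40.80° = 0.8632.
Total internal reflection: sin θ_c = n₂/n₁ = 0.8632.
θ_c = arcsin(0.8632) = 59.68°.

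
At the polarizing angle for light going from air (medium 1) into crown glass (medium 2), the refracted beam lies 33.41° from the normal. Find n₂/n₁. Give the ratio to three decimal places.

n₂/n₁ ≈ 1.516

θ_B + θ_t = 90°, so θ_B = 90° − 33.41° = 56.59°.
tan θ_B = n₂/n₁, so n₂/n₁ = tan 56.59° = 1.516.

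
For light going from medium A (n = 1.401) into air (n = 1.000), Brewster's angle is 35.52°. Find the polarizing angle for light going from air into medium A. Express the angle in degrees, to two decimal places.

θ_B' ≈ 54.48°

tan θ_B' = n₁/n₂ = 1/tan θ_B, so θ_B' = 90° − θ_B.
θ_B' = 90° − 35.52° = 54.48°.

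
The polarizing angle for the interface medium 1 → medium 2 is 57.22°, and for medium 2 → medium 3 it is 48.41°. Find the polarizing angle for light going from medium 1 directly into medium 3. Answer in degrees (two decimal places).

θ_B ≈ 60.25°

n₂/n₁ = tan 57.22° = 1.5529 and n₃/n₂ = tan 48.41° = 1.1267.
So n₃/n₁ = (n₂/n₁)(n₃/n₂) = 1.5529 × 1.1267 = 1.7497.
θ_B(1→3) = arctan(1.7497) = 60.25°.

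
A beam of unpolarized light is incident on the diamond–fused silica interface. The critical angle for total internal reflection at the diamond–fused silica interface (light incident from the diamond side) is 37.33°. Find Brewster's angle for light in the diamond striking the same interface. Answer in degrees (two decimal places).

n₂/n₁ = sin θ_c = sin 37.33° = 0.6064.
tan θ_B equals the same ratio, so θ_B = arctan(0.6064) = 31.23°.

θ_B ≈ 31.23°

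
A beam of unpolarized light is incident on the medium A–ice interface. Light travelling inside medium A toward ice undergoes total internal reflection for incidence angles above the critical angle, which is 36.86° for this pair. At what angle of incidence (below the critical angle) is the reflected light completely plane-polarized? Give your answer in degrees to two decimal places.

At the critical angle sin θ_c = n₂/n₁, giving n₂/n₁ = sin 36.86° = 0.5999.
Then tan θ_B = n₂/n₁ = 0.5999, so θ_B = arctan 0.5999 = 30.96°.

θ_B ≈ 30.96°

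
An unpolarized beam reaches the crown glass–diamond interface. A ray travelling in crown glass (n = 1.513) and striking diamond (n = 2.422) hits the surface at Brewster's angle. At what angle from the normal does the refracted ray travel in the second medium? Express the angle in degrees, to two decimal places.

First find Brewster's angle: tan θ_B = 2.422/1.513 = 1.6008, giving θ_B = 58.01°.
The refracted ray is perpendicular to the reflected ray, so θ_t = 90° − θ_B = 31.99°.

θ_t ≈ 31.99°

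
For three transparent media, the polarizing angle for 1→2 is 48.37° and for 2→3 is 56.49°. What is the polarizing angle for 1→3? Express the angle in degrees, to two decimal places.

tan θ_B(1→2) = n₂/n₁ = tan 48.37° = 1.1251.
tan θ_B(2→3) = n₃/n₂ = tan 56.49° = 1.5103.
So n₃/n₁ = (n₂/n₁)(n₃/n₂) = 1.1251 × 1.5103 = 1.6993.
θ_B(1→3) = arctan(1.6993) = 59.52°.

θ_B ≈ 59.52°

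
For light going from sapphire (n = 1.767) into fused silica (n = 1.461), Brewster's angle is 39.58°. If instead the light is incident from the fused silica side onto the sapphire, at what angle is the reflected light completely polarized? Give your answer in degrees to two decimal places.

The two Brewster angles are complementary: θ_B' = 90° − θ_B = 90° − 39.58° = 50.42°.

θ_B' ≈ 50.42°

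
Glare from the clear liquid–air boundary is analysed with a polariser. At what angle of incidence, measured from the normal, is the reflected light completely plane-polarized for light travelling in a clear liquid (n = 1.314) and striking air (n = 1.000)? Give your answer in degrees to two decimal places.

θ_B ≈ 37.27°

tan θ_B = n₂/n₁ = 1.000/1.314 = 0.7610.
So θ_B = arctan 0.7610 = 37.27°.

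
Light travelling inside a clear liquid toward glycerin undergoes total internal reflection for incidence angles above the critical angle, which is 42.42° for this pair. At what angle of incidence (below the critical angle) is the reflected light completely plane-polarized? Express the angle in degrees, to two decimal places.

n₂/n₁ = sin θ_c = sin 42.42° = 0.6746.
tan θ_B equals the same ratio, so θ_B = arctan(0.6746) = 34.00°.

θ_B ≈ 34.00°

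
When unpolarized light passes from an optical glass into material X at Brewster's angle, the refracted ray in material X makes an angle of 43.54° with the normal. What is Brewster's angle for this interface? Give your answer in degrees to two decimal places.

θ_B ≈ 46.46°

At Brewster's angle the reflected and refracted rays are perpendicular, so θ_B + θ_t = 90°.
So θ_B = 90° − θ_t = 90° − 43.54° = 46.46°.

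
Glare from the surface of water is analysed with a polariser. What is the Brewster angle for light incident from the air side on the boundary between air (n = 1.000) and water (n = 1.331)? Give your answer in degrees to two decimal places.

θ_B ≈ 53.08°

tan θ_B = n₂/n₁ = 1.331/1.000 = 1.3310. Taking the arctangent, θ_B = 53.08°.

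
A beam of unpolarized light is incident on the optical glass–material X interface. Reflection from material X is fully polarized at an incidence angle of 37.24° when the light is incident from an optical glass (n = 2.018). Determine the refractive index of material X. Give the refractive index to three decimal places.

n ≈ 1.534

At Brewster's angle, tan θ_B = n₂/n₁ with n₁ on the incident side (an optical glass) and n₂ on the transmitted side (material X).
n₂ = n₁ tan θ_B = 2.018 × tan 37.24° = 1.534.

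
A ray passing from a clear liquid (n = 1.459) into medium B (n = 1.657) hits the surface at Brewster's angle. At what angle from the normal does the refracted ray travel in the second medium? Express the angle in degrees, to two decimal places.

θ_t ≈ 41.36°

tan θ_B = n₂/n₁ = 1.657/1.459 = 1.1357, so θ_B = 48.64°.
The refracted ray is perpendicular to the reflected ray, so θ_t = 90° − θ_B = 41.36°.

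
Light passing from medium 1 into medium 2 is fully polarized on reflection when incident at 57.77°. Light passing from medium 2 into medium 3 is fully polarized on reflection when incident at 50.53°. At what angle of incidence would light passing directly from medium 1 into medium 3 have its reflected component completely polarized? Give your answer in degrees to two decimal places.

θ_B ≈ 62.56°

tan θ_B(1→2) = n₂/n₁ = tan 57.77° = 1.5861.
tan θ_B(2→3) = n₃/n₂ = tan 50.53° = 1.2144.
Multiplying, n₃/n₁ = 1.5861 × 1.2144 = 1.9262, and θ_B(1→3) = arctan 1.9262 = 62.56°.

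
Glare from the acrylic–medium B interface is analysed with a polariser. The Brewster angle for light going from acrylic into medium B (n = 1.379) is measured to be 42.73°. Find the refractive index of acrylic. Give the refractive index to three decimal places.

n ≈ 1.493

Full polarization of the reflected beam means tan θ_B = n₂/n₁, where n₁ is the incident medium (acrylic).
n₁ = n₂ / tan θ_B = 1.379 / tan 42.73° = 1.493.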